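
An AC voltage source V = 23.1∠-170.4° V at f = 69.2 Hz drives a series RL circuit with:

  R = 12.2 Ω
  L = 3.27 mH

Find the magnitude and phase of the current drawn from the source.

Step 1 — Angular frequency: ω = 2π·f = 2π·69.2 = 434.8 rad/s.
Step 2 — Component impedances:
  R: Z = R = 12.2 Ω
  L: Z = jωL = j·434.8·0.00327 = 0 + j1.422 Ω
Step 3 — Series combination: Z_total = R + L = 12.2 + j1.422 Ω = 12.28∠6.6° Ω.
Step 4 — Source phasor: V = 23.1∠-170.4° V = -22.78 - j3.852 V.
Step 5 — Ohm's law: I = V / Z_total = (-22.78 - j3.852) / (12.2 + j1.422) = -1.878 - j0.09688 A.
Step 6 — Convert to polar: |I| = 1.881 A, ∠I = -177.0°.

I = 1.881∠-177.0° A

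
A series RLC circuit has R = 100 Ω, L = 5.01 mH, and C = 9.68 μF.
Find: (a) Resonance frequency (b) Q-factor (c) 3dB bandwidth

Step 1 — Resonance: ω₀ = 1/√(LC) = 1/√(0.00501·9.68e-06) = 4541 rad/s.
Step 2 — f₀ = ω₀/(2π) = 722.7 Hz.
Step 3 — Series Q: Q = ω₀L/R = 4541·0.00501/100 = 0.2275.
Step 4 — Bandwidth: Δω = ω₀/Q = 1.996e+04 rad/s; BW = Δω/(2π) = 3177 Hz.

(a) f₀ = 722.7 Hz  (b) Q = 0.2275  (c) BW = 3177 Hz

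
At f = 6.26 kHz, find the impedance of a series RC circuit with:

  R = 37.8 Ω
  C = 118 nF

Step 1 — Angular frequency: ω = 2π·f = 2π·6260 = 3.933e+04 rad/s.
Step 2 — Component impedances:
  R: Z = R = 37.8 Ω
  C: Z = 1/(jωC) = -j/(ω·C) = 0 - j215.5 Ω
Step 3 — Series combination: Z_total = R + C = 37.8 - j215.5 Ω = 218.7∠-80.0° Ω.

Z = 37.8 - j215.5 Ω = 218.7∠-80.0° Ω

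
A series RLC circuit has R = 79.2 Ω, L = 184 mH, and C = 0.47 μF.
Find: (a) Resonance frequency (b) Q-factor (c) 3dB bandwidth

Step 1 — Resonance: ω₀ = 1/√(LC) = 1/√(0.184·4.7e-07) = 3400 rad/s.
Step 2 — f₀ = ω₀/(2π) = 541.2 Hz.
Step 3 — Series Q: Q = ω₀L/R = 3400·0.184/79.2 = 7.9.
Step 4 — Bandwidth: Δω = ω₀/Q = 430.4 rad/s; BW = Δω/(2π) = 68.51 Hz.

(a) f₀ = 541.2 Hz  (b) Q = 7.9  (c) BW = 68.51 Hz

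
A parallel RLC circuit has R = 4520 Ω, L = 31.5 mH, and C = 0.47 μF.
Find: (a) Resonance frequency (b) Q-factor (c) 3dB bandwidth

Step 1 — Resonance: ω₀ = 1/√(LC) = 1/√(0.0315·4.7e-07) = 8219 rad/s.
Step 2 — f₀ = ω₀/(2π) = 1308 Hz.
Step 3 — Parallel Q: Q = R/(ω₀L) = 4520/(8219·0.0315) = 17.46.
Step 4 — Bandwidth: Δω = ω₀/Q = 470.7 rad/s; BW = Δω/(2π) = 74.92 Hz.

(a) f₀ = 1308 Hz  (b) Q = 17.46  (c) BW = 74.92 Hz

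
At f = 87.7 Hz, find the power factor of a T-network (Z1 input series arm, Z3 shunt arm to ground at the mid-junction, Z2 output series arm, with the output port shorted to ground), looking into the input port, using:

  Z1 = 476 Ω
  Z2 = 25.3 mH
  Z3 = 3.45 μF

Step 1 — Angular frequency: ω = 2π·f = 2π·87.7 = 551 rad/s.
Step 2 — Component impedances:
  Z1: Z = R = 476 Ω
  Z2: Z = jωL = j·551·0.0253 = 0 + j13.94 Ω
  Z3: Z = 1/(jωC) = -j/(ω·C) = 0 - j526 Ω
Step 3 — With the output port shorted to ground, the output series arm Z2 runs from the junction to ground; the shunt arm Z3 also runs from the junction to ground. They appear in parallel: Z3 || Z2 = 0 + j14.32 Ω.
Step 4 — Series with input arm Z1: Z_in = Z1 + (Z3 || Z2) = 476 + j14.32 Ω = 476.2∠1.7° Ω.
Step 5 — Power factor: PF = cos(φ) = Re(Z)/|Z| = 476/476.22 = 0.9995.
Step 6 — Type: Im(Z) = 14.32 ⇒ lagging (phase φ = 1.7°).

PF = 0.9995 (lagging, φ = 1.7°)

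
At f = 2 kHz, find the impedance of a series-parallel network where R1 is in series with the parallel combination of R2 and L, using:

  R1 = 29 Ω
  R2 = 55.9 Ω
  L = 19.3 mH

Step 1 — Angular frequency: ω = 2π·f = 2π·2000 = 1.257e+04 rad/s.
Step 2 — Component impedances:
  R1: Z = R = 29 Ω
  R2: Z = R = 55.9 Ω
  L: Z = jωL = j·1.257e+04·0.0193 = 0 + j242.5 Ω
Step 3 — Parallel branch: R2 || L = 1/(1/R2 + 1/L) = 53.08 + j12.23 Ω.
Step 4 — Series with R1: Z_total = R1 + (R2 || L) = 82.08 + j12.23 Ω = 82.99∠8.5° Ω.

Z = 82.08 + j12.23 Ω = 82.99∠8.5° Ω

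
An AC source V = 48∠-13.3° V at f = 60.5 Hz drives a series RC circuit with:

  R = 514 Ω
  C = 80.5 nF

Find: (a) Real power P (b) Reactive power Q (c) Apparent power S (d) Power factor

Step 1 — Angular frequency: ω = 2π·f = 2π·60.5 = 380.1 rad/s.
Step 2 — Component impedances:
  R: Z = R = 514 Ω
  C: Z = 1/(jωC) = -j/(ω·C) = 0 - j3.268e+04 Ω
Step 3 — Series combination: Z_total = R + C = 514 - j3.268e+04 Ω = 3.268e+04∠-89.1° Ω.
Step 4 — Source phasor: V = 48∠-13.3° V = 46.71 - j11.04 V.
Step 5 — Current: I = V / Z = 0.0003603 + j0.001424 A = 0.001469∠75.8° A.
Step 6 — Complex power: S = V·I* = 0.001109 - j0.07049 VA.
Step 7 — Real power: P = Re(S) = 0.001109 W.
Step 8 — Reactive power: Q = Im(S) = -0.07049 VAR.
Step 9 — Apparent power: |S| = 0.0705 VA.
Step 10 — Power factor: PF = P/|S| = 0.01573 (leading).

(a) P = 0.001109 W  (b) Q = -0.07049 VAR  (c) S = 0.0705 VA  (d) PF = 0.01573 (leading)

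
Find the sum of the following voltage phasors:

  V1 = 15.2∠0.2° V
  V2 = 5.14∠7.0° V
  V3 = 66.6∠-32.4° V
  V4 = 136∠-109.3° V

Step 1 — Convert each phasor to rectangular form:
  V1 = 15.2·(cos(0.2°) + j·sin(0.2°)) = 15.2 + j0.05306 V
  V2 = 5.14·(cos(7.0°) + j·sin(7.0°)) = 5.102 + j0.6264 V
  V3 = 66.6·(cos(-32.4°) + j·sin(-32.4°)) = 56.23 - j35.69 V
  V4 = 136·(cos(-109.3°) + j·sin(-109.3°)) = -44.95 - j128.4 V
Step 2 — Sum components: V_total = 31.58 - j163.4 V.
Step 3 — Convert to polar: |V_total| = 166.4 V, ∠V_total = -79.1°.

V_total = 166.4∠-79.1° V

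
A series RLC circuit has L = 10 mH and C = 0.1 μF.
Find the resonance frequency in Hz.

Step 1 — Resonance condition Im(Z)=0 gives ω₀ = 1/√(LC).
Step 2 — ω₀ = 1/√(0.01·1e-07) = 3.162e+04 rad/s.
Step 3 — f₀ = ω₀/(2π) = 5033 Hz.

f₀ = 5033 Hz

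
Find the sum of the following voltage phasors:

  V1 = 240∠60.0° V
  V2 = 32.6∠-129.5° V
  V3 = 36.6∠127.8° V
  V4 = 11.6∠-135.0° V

Step 1 — Convert each phasor to rectangular form:
  V1 = 240·(cos(60.0°) + j·sin(60.0°)) = 120 + j207.8 V
  V2 = 32.6·(cos(-129.5°) + j·sin(-129.5°)) = -20.74 - j25.15 V
  V3 = 36.6·(cos(127.8°) + j·sin(127.8°)) = -22.43 + j28.92 V
  V4 = 11.6·(cos(-135.0°) + j·sin(-135.0°)) = -8.202 - j8.202 V
Step 2 — Sum components: V_total = 68.63 + j203.4 V.
Step 3 — Convert to polar: |V_total| = 214.7 V, ∠V_total = 71.4°.

V_total = 214.7∠71.4° V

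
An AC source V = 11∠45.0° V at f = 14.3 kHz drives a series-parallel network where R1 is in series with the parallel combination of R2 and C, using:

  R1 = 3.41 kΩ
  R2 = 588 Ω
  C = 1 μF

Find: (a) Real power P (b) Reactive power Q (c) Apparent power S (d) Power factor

Step 1 — Angular frequency: ω = 2π·f = 2π·1.43e+04 = 8.985e+04 rad/s.
Step 2 — Component impedances:
  R1: Z = R = 3410 Ω
  R2: Z = R = 588 Ω
  C: Z = 1/(jωC) = -j/(ω·C) = 0 - j11.13 Ω
Step 3 — Parallel branch: R2 || C = 1/(1/R2 + 1/C) = 0.2106 - j11.13 Ω.
Step 4 — Series with R1: Z_total = R1 + (R2 || C) = 3410 - j11.13 Ω = 3410∠-0.2° Ω.
Step 5 — Source phasor: V = 11∠45.0° V = 7.778 + j7.778 V.
Step 6 — Current: I = V / Z = 0.002273 + j0.002288 A = 0.003226∠45.2° A.
Step 7 — Complex power: S = V·I* = 0.03548 - j0.0001158 VA.
Step 8 — Real power: P = Re(S) = 0.03548 W.
Step 9 — Reactive power: Q = Im(S) = -0.0001158 VAR.
Step 10 — Apparent power: |S| = 0.03548 VA.
Step 11 — Power factor: PF = P/|S| = 1 (leading).

(a) P = 0.03548 W  (b) Q = -0.0001158 VAR  (c) S = 0.03548 VA  (d) PF = 1 (leading)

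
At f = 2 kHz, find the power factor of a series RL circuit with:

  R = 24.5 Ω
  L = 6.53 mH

Step 1 — Angular frequency: ω = 2π·f = 2π·2000 = 1.257e+04 rad/s.
Step 2 — Component impedances:
  R: Z = R = 24.5 Ω
  L: Z = jωL = j·1.257e+04·0.00653 = 0 + j82.06 Ω
Step 3 — Series combination: Z_total = R + L = 24.5 + j82.06 Ω = 85.64∠73.4° Ω.
Step 4 — Power factor: PF = cos(φ) = Re(Z)/|Z| = 24.5/85.64 = 0.2861.
Step 5 — Type: Im(Z) = 82.06 ⇒ lagging (phase φ = 73.4°).

PF = 0.2861 (lagging, φ = 73.4°)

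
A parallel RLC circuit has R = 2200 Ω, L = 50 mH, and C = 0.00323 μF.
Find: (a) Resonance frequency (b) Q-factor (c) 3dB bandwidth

Step 1 — Resonance: ω₀ = 1/√(LC) = 1/√(0.05·3.23e-09) = 7.869e+04 rad/s.
Step 2 — f₀ = ω₀/(2π) = 1.252e+04 Hz.
Step 3 — Parallel Q: Q = R/(ω₀L) = 2200/(7.869e+04·0.05) = 0.5592.
Step 4 — Bandwidth: Δω = ω₀/Q = 1.407e+05 rad/s; BW = Δω/(2π) = 2.24e+04 Hz.

(a) f₀ = 1.252e+04 Hz  (b) Q = 0.5592  (c) BW = 2.24e+04 Hz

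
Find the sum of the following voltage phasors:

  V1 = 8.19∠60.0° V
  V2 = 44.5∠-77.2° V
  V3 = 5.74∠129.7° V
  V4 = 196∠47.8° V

Step 1 — Convert each phasor to rectangular form:
  V1 = 8.19·(cos(60.0°) + j·sin(60.0°)) = 4.095 + j7.093 V
  V2 = 44.5·(cos(-77.2°) + j·sin(-77.2°)) = 9.859 - j43.39 V
  V3 = 5.74·(cos(129.7°) + j·sin(129.7°)) = -3.667 + j4.416 V
  V4 = 196·(cos(47.8°) + j·sin(47.8°)) = 131.7 + j145.2 V
Step 2 — Sum components: V_total = 141.9 + j113.3 V.
Step 3 — Convert to polar: |V_total| = 181.6 V, ∠V_total = 38.6°.

V_total = 181.6∠38.6° V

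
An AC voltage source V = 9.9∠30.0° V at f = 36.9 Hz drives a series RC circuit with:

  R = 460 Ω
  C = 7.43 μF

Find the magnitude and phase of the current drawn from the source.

Step 1 — Angular frequency: ω = 2π·f = 2π·36.9 = 231.8 rad/s.
Step 2 — Component impedances:
  R: Z = R = 460 Ω
  C: Z = 1/(jωC) = -j/(ω·C) = 0 - j580.5 Ω
Step 3 — Series combination: Z_total = R + C = 460 - j580.5 Ω = 740.7∠-51.6° Ω.
Step 4 — Source phasor: V = 9.9∠30.0° V = 8.574 + j4.95 V.
Step 5 — Ohm's law: I = V / Z_total = (8.574 + j4.95) / (460 - j580.5) = 0.001951 + j0.01322 A.
Step 6 — Convert to polar: |I| = 0.01337 A, ∠I = 81.6°.

I = 0.01337∠81.6° A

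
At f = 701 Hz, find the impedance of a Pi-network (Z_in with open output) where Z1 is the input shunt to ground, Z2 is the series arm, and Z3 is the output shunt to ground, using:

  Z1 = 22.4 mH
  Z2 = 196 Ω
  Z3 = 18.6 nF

Step 1 — Angular frequency: ω = 2π·f = 2π·701 = 4405 rad/s.
Step 2 — Component impedances:
  Z1: Z = jωL = j·4405·0.0224 = 0 + j98.66 Ω
  Z2: Z = R = 196 Ω
  Z3: Z = 1/(jωC) = -j/(ω·C) = 0 - j1.221e+04 Ω
Step 3 — With open output, the series arm Z2 and the output shunt Z3 appear in series to ground: Z2 + Z3 = 196 - j1.221e+04 Ω.
Step 4 — Parallel with input shunt Z1: Z_in = Z1 || (Z2 + Z3) = 0.01301 + j99.46 Ω = 99.46∠90.0° Ω.

Z = 0.01301 + j99.46 Ω = 99.46∠90.0° Ω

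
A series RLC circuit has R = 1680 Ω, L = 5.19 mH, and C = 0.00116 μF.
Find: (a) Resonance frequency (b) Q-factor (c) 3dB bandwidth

Step 1 — Resonance condition Im(Z)=0 gives ω₀ = 1/√(LC).
Step 2 — ω₀ = 1/√(0.00519·1.16e-09) = 4.076e+05 rad/s.
Step 3 — f₀ = ω₀/(2π) = 6.486e+04 Hz.
Step 4 — Series Q: Q = ω₀L/R = 4.076e+05·0.00519/1680 = 1.259.
Step 5 — 3dB bandwidth: Δω = ω₀/Q = 3.237e+05 rad/s; BW = Δω/(2π) = 5.152e+04 Hz.

(a) f₀ = 6.486e+04 Hz  (b) Q = 1.259  (c) BW = 5.152e+04 Hz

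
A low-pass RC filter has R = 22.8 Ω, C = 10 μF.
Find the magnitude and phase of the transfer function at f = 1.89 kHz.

Step 1 — Angular frequency: ω = 2π·1890 = 1.188e+04 rad/s.
Step 2 — Transfer function: H(jω) = 1/(1 + jωRC).
Step 3 — Denominator: 1 + jωRC = 1 + j·1.188e+04·22.8·1e-05 = 1 + j2.708.
Step 4 — H = 0.12 - j0.325.
Step 5 — Magnitude: |H| = 0.3465 (-9.2 dB); phase: φ = -69.7°.

|H| = 0.3465 (-9.2 dB), φ = -69.7°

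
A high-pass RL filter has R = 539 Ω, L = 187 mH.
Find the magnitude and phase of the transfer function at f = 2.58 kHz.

Step 1 — Angular frequency: ω = 2π·2580 = 1.621e+04 rad/s.
Step 2 — Transfer function: H(jω) = jωL/(R + jωL).
Step 3 — Numerator jωL = j·3031; denominator R + jωL = 539 + j3031.
Step 4 — H = 0.9694 + j0.1724.
Step 5 — Magnitude: |H| = 0.9846 (-0.1 dB); phase: φ = 10.1°.

|H| = 0.9846 (-0.1 dB), φ = 10.1°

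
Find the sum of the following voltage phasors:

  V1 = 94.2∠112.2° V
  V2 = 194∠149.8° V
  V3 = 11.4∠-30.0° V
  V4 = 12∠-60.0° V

Step 1 — Convert each phasor to rectangular form:
  V1 = 94.2·(cos(112.2°) + j·sin(112.2°)) = -35.59 + j87.22 V
  V2 = 194·(cos(149.8°) + j·sin(149.8°)) = -167.7 + j97.59 V
  V3 = 11.4·(cos(-30.0°) + j·sin(-30.0°)) = 9.873 - j5.7 V
  V4 = 12·(cos(-60.0°) + j·sin(-60.0°)) = 6 - j10.39 V
Step 2 — Sum components: V_total = -187.4 + j168.7 V.
Step 3 — Convert to polar: |V_total| = 252.1 V, ∠V_total = 138.0°.

V_total = 252.1∠138.0° V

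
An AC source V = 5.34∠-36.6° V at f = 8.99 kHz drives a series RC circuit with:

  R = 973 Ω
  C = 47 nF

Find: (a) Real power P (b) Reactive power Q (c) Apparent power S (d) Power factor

Step 1 — Angular frequency: ω = 2π·f = 2π·8990 = 5.649e+04 rad/s.
Step 2 — Component impedances:
  R: Z = R = 973 Ω
  C: Z = 1/(jωC) = -j/(ω·C) = 0 - j376.7 Ω
Step 3 — Series combination: Z_total = R + C = 973 - j376.7 Ω = 1043∠-21.2° Ω.
Step 4 — Source phasor: V = 5.34∠-36.6° V = 4.287 - j3.184 V.
Step 5 — Current: I = V / Z = 0.004933 - j0.001362 A = 0.005118∠-15.4° A.
Step 6 — Complex power: S = V·I* = 0.02549 - j0.009867 VA.
Step 7 — Real power: P = Re(S) = 0.02549 W.
Step 8 — Reactive power: Q = Im(S) = -0.009867 VAR.
Step 9 — Apparent power: |S| = 0.02733 VA.
Step 10 — Power factor: PF = P/|S| = 0.9326 (leading).

(a) P = 0.02549 W  (b) Q = -0.009867 VAR  (c) S = 0.02733 VA  (d) PF = 0.9326 (leading)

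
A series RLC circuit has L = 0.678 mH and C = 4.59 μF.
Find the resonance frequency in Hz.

Step 1 — Resonance condition Im(Z)=0 gives ω₀ = 1/√(LC).
Step 2 — ω₀ = 1/√(0.000678·4.59e-06) = 1.793e+04 rad/s.
Step 3 — f₀ = ω₀/(2π) = 2853 Hz.

f₀ = 2853 Hz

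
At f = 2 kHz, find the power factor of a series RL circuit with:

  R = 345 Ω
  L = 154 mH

Step 1 — Angular frequency: ω = 2π·f = 2π·2000 = 1.257e+04 rad/s.
Step 2 — Component impedances:
  R: Z = R = 345 Ω
  L: Z = jωL = j·1.257e+04·0.154 = 0 + j1935 Ω
Step 3 — Series combination: Z_total = R + L = 345 + j1935 Ω = 1966∠79.9° Ω.
Step 4 — Power factor: PF = cos(φ) = Re(Z)/|Z| = 345/1966 = 0.1755.
Step 5 — Type: Im(Z) = 1935 ⇒ lagging (phase φ = 79.9°).

PF = 0.1755 (lagging, φ = 79.9°)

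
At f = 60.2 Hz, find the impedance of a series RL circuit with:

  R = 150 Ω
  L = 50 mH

Step 1 — Angular frequency: ω = 2π·f = 2π·60.2 = 378.2 rad/s.
Step 2 — Component impedances:
  R: Z = R = 150 Ω
  L: Z = jωL = j·378.2·0.05 = 0 + j18.91 Ω
Step 3 — Series combination: Z_total = R + L = 150 + j18.91 Ω = 151.2∠7.2° Ω.

Z = 150 + j18.91 Ω = 151.2∠7.2° Ω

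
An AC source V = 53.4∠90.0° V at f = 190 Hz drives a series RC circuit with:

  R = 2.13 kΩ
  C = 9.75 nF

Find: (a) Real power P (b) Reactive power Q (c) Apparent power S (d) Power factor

Step 1 — Angular frequency: ω = 2π·f = 2π·190 = 1194 rad/s.
Step 2 — Component impedances:
  R: Z = R = 2130 Ω
  C: Z = 1/(jωC) = -j/(ω·C) = 0 - j8.591e+04 Ω
Step 3 — Series combination: Z_total = R + C = 2130 - j8.591e+04 Ω = 8.594e+04∠-88.6° Ω.
Step 4 — Source phasor: V = 53.4∠90.0° V = 0 + j53.4 V.
Step 5 — Current: I = V / Z = -0.0006212 + j1.54e-05 A = 0.0006214∠178.6° A.
Step 6 — Complex power: S = V·I* = 0.0008224 - j0.03317 VA.
Step 7 — Real power: P = Re(S) = 0.0008224 W.
Step 8 — Reactive power: Q = Im(S) = -0.03317 VAR.
Step 9 — Apparent power: |S| = 0.03318 VA.
Step 10 — Power factor: PF = P/|S| = 0.02478 (leading).

(a) P = 0.0008224 W  (b) Q = -0.03317 VAR  (c) S = 0.03318 VA  (d) PF = 0.02478 (leading)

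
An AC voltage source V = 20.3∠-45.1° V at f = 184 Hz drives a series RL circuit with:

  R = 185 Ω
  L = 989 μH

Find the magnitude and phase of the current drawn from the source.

Step 1 — Angular frequency: ω = 2π·f = 2π·184 = 1156 rad/s.
Step 2 — Component impedances:
  R: Z = R = 185 Ω
  L: Z = jωL = j·1156·0.000989 = 0 + j1.143 Ω
Step 3 — Series combination: Z_total = R + L = 185 + j1.143 Ω = 185∠0.4° Ω.
Step 4 — Source phasor: V = 20.3∠-45.1° V = 14.33 - j14.38 V.
Step 5 — Ohm's law: I = V / Z_total = (14.33 - j14.38) / (185 + j1.143) = 0.07697 - j0.0782 A.
Step 6 — Convert to polar: |I| = 0.1097 A, ∠I = -45.5°.

I = 0.1097∠-45.5° A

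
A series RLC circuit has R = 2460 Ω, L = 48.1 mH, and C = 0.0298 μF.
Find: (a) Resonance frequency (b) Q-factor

Step 1 — Resonance condition Im(Z)=0 gives ω₀ = 1/√(LC).
Step 2 — ω₀ = 1/√(0.0481·2.98e-08) = 2.641e+04 rad/s.
Step 3 — f₀ = ω₀/(2π) = 4204 Hz.
Step 4 — Series Q: Q = ω₀L/R = 2.641e+04·0.0481/2460 = 0.5165.

(a) f₀ = 4204 Hz  (b) Q = 0.5165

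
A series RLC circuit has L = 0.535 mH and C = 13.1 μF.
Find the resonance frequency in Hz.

Step 1 — Resonance condition Im(Z)=0 gives ω₀ = 1/√(LC).
Step 2 — ω₀ = 1/√(0.000535·1.31e-05) = 1.195e+04 rad/s.
Step 3 — f₀ = ω₀/(2π) = 1901 Hz.

f₀ = 1901 Hz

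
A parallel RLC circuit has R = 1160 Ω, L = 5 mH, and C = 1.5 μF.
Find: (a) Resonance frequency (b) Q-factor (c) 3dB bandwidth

Step 1 — Resonance: ω₀ = 1/√(LC) = 1/√(0.005·1.5e-06) = 1.155e+04 rad/s.
Step 2 — f₀ = ω₀/(2π) = 1838 Hz.
Step 3 — Parallel Q: Q = R/(ω₀L) = 1160/(1.155e+04·0.005) = 20.09.
Step 4 — Bandwidth: Δω = ω₀/Q = 574.7 rad/s; BW = Δω/(2π) = 91.47 Hz.

(a) f₀ = 1838 Hz  (b) Q = 20.09  (c) BW = 91.47 Hz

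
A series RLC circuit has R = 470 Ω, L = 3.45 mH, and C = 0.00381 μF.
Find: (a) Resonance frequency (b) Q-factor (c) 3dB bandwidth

Step 1 — Resonance condition Im(Z)=0 gives ω₀ = 1/√(LC).
Step 2 — ω₀ = 1/√(0.00345·3.81e-09) = 2.758e+05 rad/s.
Step 3 — f₀ = ω₀/(2π) = 4.39e+04 Hz.
Step 4 — Series Q: Q = ω₀L/R = 2.758e+05·0.00345/470 = 2.025.
Step 5 — 3dB bandwidth: Δω = ω₀/Q = 1.362e+05 rad/s; BW = Δω/(2π) = 2.168e+04 Hz.

(a) f₀ = 4.39e+04 Hz  (b) Q = 2.025  (c) BW = 2.168e+04 Hz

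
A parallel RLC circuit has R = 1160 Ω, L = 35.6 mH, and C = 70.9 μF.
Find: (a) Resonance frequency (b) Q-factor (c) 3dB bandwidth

Step 1 — Resonance: ω₀ = 1/√(LC) = 1/√(0.0356·7.09e-05) = 629.4 rad/s.
Step 2 — f₀ = ω₀/(2π) = 100.2 Hz.
Step 3 — Parallel Q: Q = R/(ω₀L) = 1160/(629.4·0.0356) = 51.77.
Step 4 — Bandwidth: Δω = ω₀/Q = 12.16 rad/s; BW = Δω/(2π) = 1.935 Hz.

(a) f₀ = 100.2 Hz  (b) Q = 51.77  (c) BW = 1.935 Hz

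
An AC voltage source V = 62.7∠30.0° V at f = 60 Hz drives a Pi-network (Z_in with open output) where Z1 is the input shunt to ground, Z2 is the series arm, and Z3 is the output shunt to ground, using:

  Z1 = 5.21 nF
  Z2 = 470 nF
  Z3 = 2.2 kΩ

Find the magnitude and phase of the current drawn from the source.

Step 1 — Angular frequency: ω = 2π·f = 2π·60 = 377 rad/s.
Step 2 — Component impedances:
  Z1: Z = 1/(jωC) = -j/(ω·C) = 0 - j5.091e+05 Ω
  Z2: Z = 1/(jωC) = -j/(ω·C) = 0 - j5644 Ω
  Z3: Z = R = 2200 Ω
Step 3 — With open output, the series arm Z2 and the output shunt Z3 appear in series to ground: Z2 + Z3 = 2200 - j5644 Ω.
Step 4 — Parallel with input shunt Z1: Z_in = Z1 || (Z2 + Z3) = 2152 - j5591 Ω = 5991∠-68.9° Ω.
Step 5 — Source phasor: V = 62.7∠30.0° V = 54.3 + j31.35 V.
Step 6 — Ohm's law: I = V / Z_total = (54.3 + j31.35) / (2152 - j5591) = -0.001628 + j0.01034 A.
Step 7 — Convert to polar: |I| = 0.01047 A, ∠I = 98.9°.

I = 0.01047∠98.9° A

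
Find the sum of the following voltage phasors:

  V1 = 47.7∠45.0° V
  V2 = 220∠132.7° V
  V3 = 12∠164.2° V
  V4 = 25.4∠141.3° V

Step 1 — Convert each phasor to rectangular form:
  V1 = 47.7·(cos(45.0°) + j·sin(45.0°)) = 33.73 + j33.73 V
  V2 = 220·(cos(132.7°) + j·sin(132.7°)) = -149.2 + j161.7 V
  V3 = 12·(cos(164.2°) + j·sin(164.2°)) = -11.55 + j3.267 V
  V4 = 25.4·(cos(141.3°) + j·sin(141.3°)) = -19.82 + j15.88 V
Step 2 — Sum components: V_total = -146.8 + j214.6 V.
Step 3 — Convert to polar: |V_total| = 260 V, ∠V_total = 124.4°.

V_total = 260∠124.4° V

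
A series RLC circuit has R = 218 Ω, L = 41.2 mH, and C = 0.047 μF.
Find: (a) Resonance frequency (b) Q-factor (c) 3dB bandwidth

Step 1 — Resonance: ω₀ = 1/√(LC) = 1/√(0.0412·4.7e-08) = 2.272e+04 rad/s.
Step 2 — f₀ = ω₀/(2π) = 3617 Hz.
Step 3 — Series Q: Q = ω₀L/R = 2.272e+04·0.0412/218 = 4.295.
Step 4 — Bandwidth: Δω = ω₀/Q = 5291 rad/s; BW = Δω/(2π) = 842.1 Hz.

(a) f₀ = 3617 Hz  (b) Q = 4.295  (c) BW = 842.1 Hz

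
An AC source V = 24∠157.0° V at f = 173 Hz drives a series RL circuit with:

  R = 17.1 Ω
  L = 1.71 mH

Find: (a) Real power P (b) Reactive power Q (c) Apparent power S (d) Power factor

Step 1 — Angular frequency: ω = 2π·f = 2π·173 = 1087 rad/s.
Step 2 — Component impedances:
  R: Z = R = 17.1 Ω
  L: Z = jωL = j·1087·0.00171 = 0 + j1.859 Ω
Step 3 — Series combination: Z_total = R + L = 17.1 + j1.859 Ω = 17.2∠6.2° Ω.
Step 4 — Source phasor: V = 24∠157.0° V = -22.09 + j9.378 V.
Step 5 — Current: I = V / Z = -1.218 + j0.6808 A = 1.395∠150.8° A.
Step 6 — Complex power: S = V·I* = 33.29 + j3.619 VA.
Step 7 — Real power: P = Re(S) = 33.29 W.
Step 8 — Reactive power: Q = Im(S) = 3.619 VAR.
Step 9 — Apparent power: |S| = 33.49 VA.
Step 10 — Power factor: PF = P/|S| = 0.9941 (lagging).

(a) P = 33.29 W  (b) Q = 3.619 VAR  (c) S = 33.49 VA  (d) PF = 0.9941 (lagging)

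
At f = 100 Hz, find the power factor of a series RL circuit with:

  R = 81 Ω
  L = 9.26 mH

Step 1 — Angular frequency: ω = 2π·f = 2π·100 = 628.3 rad/s.
Step 2 — Component impedances:
  R: Z = R = 81 Ω
  L: Z = jωL = j·628.3·0.00926 = 0 + j5.818 Ω
Step 3 — Series combination: Z_total = R + L = 81 + j5.818 Ω = 81.21∠4.1° Ω.
Step 4 — Power factor: PF = cos(φ) = Re(Z)/|Z| = 81/81.21 = 0.9974.
Step 5 — Type: Im(Z) = 5.818 ⇒ lagging (phase φ = 4.1°).

PF = 0.9974 (lagging, φ = 4.1°)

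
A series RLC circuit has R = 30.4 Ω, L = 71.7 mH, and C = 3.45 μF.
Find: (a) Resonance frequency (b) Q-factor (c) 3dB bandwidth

Step 1 — Resonance: ω₀ = 1/√(LC) = 1/√(0.0717·3.45e-06) = 2011 rad/s.
Step 2 — f₀ = ω₀/(2π) = 320 Hz.
Step 3 — Series Q: Q = ω₀L/R = 2011·0.0717/30.4 = 4.742.
Step 4 — Bandwidth: Δω = ω₀/Q = 424 rad/s; BW = Δω/(2π) = 67.48 Hz.

(a) f₀ = 320 Hz  (b) Q = 4.742  (c) BW = 67.48 Hz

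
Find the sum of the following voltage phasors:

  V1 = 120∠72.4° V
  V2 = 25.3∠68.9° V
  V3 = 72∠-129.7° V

Step 1 — Convert each phasor to rectangular form:
  V1 = 120·(cos(72.4°) + j·sin(72.4°)) = 36.28 + j114.4 V
  V2 = 25.3·(cos(68.9°) + j·sin(68.9°)) = 9.108 + j23.6 V
  V3 = 72·(cos(-129.7°) + j·sin(-129.7°)) = -45.99 - j55.4 V
Step 2 — Sum components: V_total = -0.599 + j82.59 V.
Step 3 — Convert to polar: |V_total| = 82.59 V, ∠V_total = 90.4°.

V_total = 82.59∠90.4° V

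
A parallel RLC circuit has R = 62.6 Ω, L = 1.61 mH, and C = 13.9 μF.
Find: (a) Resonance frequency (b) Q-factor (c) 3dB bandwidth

Step 1 — Resonance: ω₀ = 1/√(LC) = 1/√(0.00161·1.39e-05) = 6685 rad/s.
Step 2 — f₀ = ω₀/(2π) = 1064 Hz.
Step 3 — Parallel Q: Q = R/(ω₀L) = 62.6/(6685·0.00161) = 5.817.
Step 4 — Bandwidth: Δω = ω₀/Q = 1149 rad/s; BW = Δω/(2π) = 182.9 Hz.

(a) f₀ = 1064 Hz  (b) Q = 5.817  (c) BW = 182.9 Hz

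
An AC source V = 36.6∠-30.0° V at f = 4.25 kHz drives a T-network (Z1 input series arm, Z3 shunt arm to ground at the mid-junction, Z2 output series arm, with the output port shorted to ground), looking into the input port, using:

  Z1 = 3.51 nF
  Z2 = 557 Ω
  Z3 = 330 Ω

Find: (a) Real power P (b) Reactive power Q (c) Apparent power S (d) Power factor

Step 1 — Angular frequency: ω = 2π·f = 2π·4250 = 2.67e+04 rad/s.
Step 2 — Component impedances:
  Z1: Z = 1/(jωC) = -j/(ω·C) = 0 - j1.067e+04 Ω
  Z2: Z = R = 557 Ω
  Z3: Z = R = 330 Ω
Step 3 — With the output port shorted to ground, the output series arm Z2 runs from the junction to ground; the shunt arm Z3 also runs from the junction to ground. They appear in parallel: Z3 || Z2 = 207.2 Ω.
Step 4 — Series with input arm Z1: Z_in = Z1 + (Z3 || Z2) = 207.2 - j1.067e+04 Ω = 1.067e+04∠-88.9° Ω.
Step 5 — Source phasor: V = 36.6∠-30.0° V = 31.7 - j18.3 V.
Step 6 — Current: I = V / Z = 0.001772 + j0.002936 A = 0.00343∠58.9° A.
Step 7 — Complex power: S = V·I* = 0.002438 - j0.1255 VA.
Step 8 — Real power: P = Re(S) = 0.002438 W.
Step 9 — Reactive power: Q = Im(S) = -0.1255 VAR.
Step 10 — Apparent power: |S| = 0.1255 VA.
Step 11 — Power factor: PF = P/|S| = 0.01942 (leading).

(a) P = 0.002438 W  (b) Q = -0.1255 VAR  (c) S = 0.1255 VA  (d) PF = 0.01942 (leading)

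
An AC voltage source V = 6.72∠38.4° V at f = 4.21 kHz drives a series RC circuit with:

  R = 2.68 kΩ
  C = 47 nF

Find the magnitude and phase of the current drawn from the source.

Step 1 — Angular frequency: ω = 2π·f = 2π·4210 = 2.645e+04 rad/s.
Step 2 — Component impedances:
  R: Z = R = 2680 Ω
  C: Z = 1/(jωC) = -j/(ω·C) = 0 - j804.3 Ω
Step 3 — Series combination: Z_total = R + C = 2680 - j804.3 Ω = 2798∠-16.7° Ω.
Step 4 — Source phasor: V = 6.72∠38.4° V = 5.266 + j4.174 V.
Step 5 — Ohm's law: I = V / Z_total = (5.266 + j4.174) / (2680 - j804.3) = 0.001374 + j0.00197 A.
Step 6 — Convert to polar: |I| = 0.002402 A, ∠I = 55.1°.

I = 0.002402∠55.1° A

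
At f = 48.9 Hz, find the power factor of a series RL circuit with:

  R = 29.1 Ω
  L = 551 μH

Step 1 — Angular frequency: ω = 2π·f = 2π·48.9 = 307.2 rad/s.
Step 2 — Component impedances:
  R: Z = R = 29.1 Ω
  L: Z = jωL = j·307.2·0.000551 = 0 + j0.1693 Ω
Step 3 — Series combination: Z_total = R + L = 29.1 + j0.1693 Ω = 29.1∠0.3° Ω.
Step 4 — Power factor: PF = cos(φ) = Re(Z)/|Z| = 29.1/29.1 = 1.
Step 5 — Type: Im(Z) = 0.1693 ⇒ lagging (phase φ = 0.3°).

PF = 1 (lagging, φ = 0.3°)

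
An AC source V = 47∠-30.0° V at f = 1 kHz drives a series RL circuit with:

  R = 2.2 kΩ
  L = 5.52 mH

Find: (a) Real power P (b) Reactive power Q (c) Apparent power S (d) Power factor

Step 1 — Angular frequency: ω = 2π·f = 2π·1000 = 6283 rad/s.
Step 2 — Component impedances:
  R: Z = R = 2200 Ω
  L: Z = jωL = j·6283·0.00552 = 0 + j34.68 Ω
Step 3 — Series combination: Z_total = R + L = 2200 + j34.68 Ω = 2200∠0.9° Ω.
Step 4 — Source phasor: V = 47∠-30.0° V = 40.7 - j23.5 V.
Step 5 — Current: I = V / Z = 0.01833 - j0.01097 A = 0.02136∠-30.9° A.
Step 6 — Complex power: S = V·I* = 1.004 + j0.01583 VA.
Step 7 — Real power: P = Re(S) = 1.004 W.
Step 8 — Reactive power: Q = Im(S) = 0.01583 VAR.
Step 9 — Apparent power: |S| = 1.004 VA.
Step 10 — Power factor: PF = P/|S| = 0.9999 (lagging).

(a) P = 1.004 W  (b) Q = 0.01583 VAR  (c) S = 1.004 VA  (d) PF = 0.9999 (lagging)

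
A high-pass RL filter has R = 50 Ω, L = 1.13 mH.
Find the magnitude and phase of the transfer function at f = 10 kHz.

Step 1 — Angular frequency: ω = 2π·1e+04 = 6.283e+04 rad/s.
Step 2 — Transfer function: H(jω) = jωL/(R + jωL).
Step 3 — Numerator jωL = j·71; denominator R + jωL = 50 + j71.
Step 4 — H = 0.6685 + j0.4708.
Step 5 — Magnitude: |H| = 0.8176 (-1.7 dB); phase: φ = 35.2°.

|H| = 0.8176 (-1.7 dB), φ = 35.2°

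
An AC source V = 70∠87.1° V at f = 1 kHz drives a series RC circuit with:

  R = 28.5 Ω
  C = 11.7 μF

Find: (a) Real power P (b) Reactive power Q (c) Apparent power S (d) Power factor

Step 1 — Angular frequency: ω = 2π·f = 2π·1000 = 6283 rad/s.
Step 2 — Component impedances:
  R: Z = R = 28.5 Ω
  C: Z = 1/(jωC) = -j/(ω·C) = 0 - j13.6 Ω
Step 3 — Series combination: Z_total = R + C = 28.5 - j13.6 Ω = 31.58∠-25.5° Ω.
Step 4 — Source phasor: V = 70∠87.1° V = 3.542 + j69.91 V.
Step 5 — Current: I = V / Z = -0.8524 + j2.046 A = 2.217∠112.6° A.
Step 6 — Complex power: S = V·I* = 140 - j66.84 VA.
Step 7 — Real power: P = Re(S) = 140 W.
Step 8 — Reactive power: Q = Im(S) = -66.84 VAR.
Step 9 — Apparent power: |S| = 155.2 VA.
Step 10 — Power factor: PF = P/|S| = 0.9025 (leading).

(a) P = 140 W  (b) Q = -66.84 VAR  (c) S = 155.2 VA  (d) PF = 0.9025 (leading)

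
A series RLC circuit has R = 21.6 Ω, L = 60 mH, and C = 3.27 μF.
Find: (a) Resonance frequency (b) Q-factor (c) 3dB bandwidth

Step 1 — Resonance: ω₀ = 1/√(LC) = 1/√(0.06·3.27e-06) = 2258 rad/s.
Step 2 — f₀ = ω₀/(2π) = 359.3 Hz.
Step 3 — Series Q: Q = ω₀L/R = 2258·0.06/21.6 = 6.271.
Step 4 — Bandwidth: Δω = ω₀/Q = 360 rad/s; BW = Δω/(2π) = 57.3 Hz.

(a) f₀ = 359.3 Hz  (b) Q = 6.271  (c) BW = 57.3 Hz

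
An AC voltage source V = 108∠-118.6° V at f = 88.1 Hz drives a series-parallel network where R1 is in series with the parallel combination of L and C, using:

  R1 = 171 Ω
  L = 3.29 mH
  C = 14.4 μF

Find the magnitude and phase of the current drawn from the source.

Step 1 — Angular frequency: ω = 2π·f = 2π·88.1 = 553.5 rad/s.
Step 2 — Component impedances:
  R1: Z = R = 171 Ω
  L: Z = jωL = j·553.5·0.00329 = 0 + j1.821 Ω
  C: Z = 1/(jωC) = -j/(ω·C) = 0 - j125.5 Ω
Step 3 — Parallel branch: L || C = 1/(1/L + 1/C) = 0 + j1.848 Ω.
Step 4 — Series with R1: Z_total = R1 + (L || C) = 171 + j1.848 Ω = 171∠0.6° Ω.
Step 5 — Source phasor: V = 108∠-118.6° V = -51.7 - j94.82 V.
Step 6 — Ohm's law: I = V / Z_total = (-51.7 - j94.82) / (171 + j1.848) = -0.3083 - j0.5512 A.
Step 7 — Convert to polar: |I| = 0.6315 A, ∠I = -119.2°.

I = 0.6315∠-119.2° A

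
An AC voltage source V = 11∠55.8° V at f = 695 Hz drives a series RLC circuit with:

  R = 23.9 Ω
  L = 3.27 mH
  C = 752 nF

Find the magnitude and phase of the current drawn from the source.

Step 1 — Angular frequency: ω = 2π·f = 2π·695 = 4367 rad/s.
Step 2 — Component impedances:
  R: Z = R = 23.9 Ω
  L: Z = jωL = j·4367·0.00327 = 0 + j14.28 Ω
  C: Z = 1/(jωC) = -j/(ω·C) = 0 - j304.5 Ω
Step 3 — Series combination: Z_total = R + L + C = 23.9 - j290.2 Ω = 291.2∠-85.3° Ω.
Step 4 — Source phasor: V = 11∠55.8° V = 6.183 + j9.098 V.
Step 5 — Ohm's law: I = V / Z_total = (6.183 + j9.098) / (23.9 - j290.2) = -0.02939 + j0.02372 A.
Step 6 — Convert to polar: |I| = 0.03777 A, ∠I = 141.1°.

I = 0.03777∠141.1° A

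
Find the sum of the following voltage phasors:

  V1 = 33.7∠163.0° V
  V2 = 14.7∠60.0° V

Step 1 — Convert each phasor to rectangular form:
  V1 = 33.7·(cos(163.0°) + j·sin(163.0°)) = -32.23 + j9.853 V
  V2 = 14.7·(cos(60.0°) + j·sin(60.0°)) = 7.35 + j12.73 V
Step 2 — Sum components: V_total = -24.88 + j22.58 V.
Step 3 — Convert to polar: |V_total| = 33.6 V, ∠V_total = 137.8°.

V_total = 33.6∠137.8° V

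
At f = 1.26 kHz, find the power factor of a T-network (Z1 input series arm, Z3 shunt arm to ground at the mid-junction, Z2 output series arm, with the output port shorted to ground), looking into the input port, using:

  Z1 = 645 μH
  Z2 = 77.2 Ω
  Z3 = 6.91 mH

Step 1 — Angular frequency: ω = 2π·f = 2π·1260 = 7917 rad/s.
Step 2 — Component impedances:
  Z1: Z = jωL = j·7917·0.000645 = 0 + j5.106 Ω
  Z2: Z = R = 77.2 Ω
  Z3: Z = jωL = j·7917·0.00691 = 0 + j54.71 Ω
Step 3 — With the output port shorted to ground, the output series arm Z2 runs from the junction to ground; the shunt arm Z3 also runs from the junction to ground. They appear in parallel: Z3 || Z2 = 25.81 + j36.42 Ω.
Step 4 — Series with input arm Z1: Z_in = Z1 + (Z3 || Z2) = 25.81 + j41.52 Ω = 48.89∠58.1° Ω.
Step 5 — Power factor: PF = cos(φ) = Re(Z)/|Z| = 25.8066/48.8904 = 0.5278.
Step 6 — Type: Im(Z) = 41.52 ⇒ lagging (phase φ = 58.1°).

PF = 0.5278 (lagging, φ = 58.1°)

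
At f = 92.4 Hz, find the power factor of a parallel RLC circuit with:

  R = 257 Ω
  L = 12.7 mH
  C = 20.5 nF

Step 1 — Angular frequency: ω = 2π·f = 2π·92.4 = 580.6 rad/s.
Step 2 — Component impedances:
  R: Z = R = 257 Ω
  L: Z = jωL = j·580.6·0.0127 = 0 + j7.373 Ω
  C: Z = 1/(jωC) = -j/(ω·C) = 0 - j8.402e+04 Ω
Step 3 — Parallel combination: 1/Z_total = 1/R + 1/L + 1/C; Z_total = 0.2114 + j7.368 Ω = 7.371∠88.4° Ω.
Step 4 — Power factor: PF = cos(φ) = Re(Z)/|Z| = 0.2114/7.371 = 0.02868.
Step 5 — Type: Im(Z) = 7.368 ⇒ lagging (phase φ = 88.4°).

PF = 0.02868 (lagging, φ = 88.4°)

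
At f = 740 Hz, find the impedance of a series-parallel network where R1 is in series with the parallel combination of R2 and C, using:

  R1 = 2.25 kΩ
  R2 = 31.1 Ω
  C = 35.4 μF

Step 1 — Angular frequency: ω = 2π·f = 2π·740 = 4650 rad/s.
Step 2 — Component impedances:
  R1: Z = R = 2250 Ω
  R2: Z = R = 31.1 Ω
  C: Z = 1/(jωC) = -j/(ω·C) = 0 - j6.076 Ω
Step 3 — Parallel branch: R2 || C = 1/(1/R2 + 1/C) = 1.143 - j5.852 Ω.
Step 4 — Series with R1: Z_total = R1 + (R2 || C) = 2251 - j5.852 Ω = 2251∠-0.1° Ω.

Z = 2251 - j5.852 Ω = 2251∠-0.1° Ω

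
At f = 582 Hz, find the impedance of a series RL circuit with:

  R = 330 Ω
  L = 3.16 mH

Step 1 — Angular frequency: ω = 2π·f = 2π·582 = 3657 rad/s.
Step 2 — Component impedances:
  R: Z = R = 330 Ω
  L: Z = jωL = j·3657·0.00316 = 0 + j11.56 Ω
Step 3 — Series combination: Z_total = R + L = 330 + j11.56 Ω = 330.2∠2.0° Ω.

Z = 330 + j11.56 Ω = 330.2∠2.0° Ω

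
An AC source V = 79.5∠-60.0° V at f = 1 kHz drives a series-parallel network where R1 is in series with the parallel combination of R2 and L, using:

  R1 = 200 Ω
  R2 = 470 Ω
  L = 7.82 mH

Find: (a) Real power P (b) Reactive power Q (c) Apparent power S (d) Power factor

Step 1 — Angular frequency: ω = 2π·f = 2π·1000 = 6283 rad/s.
Step 2 — Component impedances:
  R1: Z = R = 200 Ω
  R2: Z = R = 470 Ω
  L: Z = jωL = j·6283·0.00782 = 0 + j49.13 Ω
Step 3 — Parallel branch: R2 || L = 1/(1/R2 + 1/L) = 5.081 + j48.6 Ω.
Step 4 — Series with R1: Z_total = R1 + (R2 || L) = 205.1 + j48.6 Ω = 210.8∠13.3° Ω.
Step 5 — Source phasor: V = 79.5∠-60.0° V = 39.75 - j68.85 V.
Step 6 — Current: I = V / Z = 0.1082 - j0.3614 A = 0.3772∠-73.3° A.
Step 7 — Complex power: S = V·I* = 29.18 + j6.915 VA.
Step 8 — Real power: P = Re(S) = 29.18 W.
Step 9 — Reactive power: Q = Im(S) = 6.915 VAR.
Step 10 — Apparent power: |S| = 29.99 VA.
Step 11 — Power factor: PF = P/|S| = 0.973 (lagging).

(a) P = 29.18 W  (b) Q = 6.915 VAR  (c) S = 29.99 VA  (d) PF = 0.973 (lagging)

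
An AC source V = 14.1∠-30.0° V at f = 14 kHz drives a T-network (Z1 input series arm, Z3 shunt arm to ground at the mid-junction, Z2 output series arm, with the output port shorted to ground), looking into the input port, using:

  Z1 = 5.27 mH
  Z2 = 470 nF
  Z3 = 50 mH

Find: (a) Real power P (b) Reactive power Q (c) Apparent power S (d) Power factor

Step 1 — Angular frequency: ω = 2π·f = 2π·1.4e+04 = 8.796e+04 rad/s.
Step 2 — Component impedances:
  Z1: Z = jωL = j·8.796e+04·0.00527 = 0 + j463.6 Ω
  Z2: Z = 1/(jωC) = -j/(ω·C) = 0 - j24.19 Ω
  Z3: Z = jωL = j·8.796e+04·0.05 = 0 + j4398 Ω
Step 3 — With the output port shorted to ground, the output series arm Z2 runs from the junction to ground; the shunt arm Z3 also runs from the junction to ground. They appear in parallel: Z3 || Z2 = 0 - j24.32 Ω.
Step 4 — Series with input arm Z1: Z_in = Z1 + (Z3 || Z2) = 0 + j439.3 Ω = 439.3∠90.0° Ω.
Step 5 — Source phasor: V = 14.1∠-30.0° V = 12.21 - j7.05 V.
Step 6 — Current: I = V / Z = -0.01605 - j0.0278 A = 0.0321∠-120.0° A.
Step 7 — Complex power: S = V·I* = 0 + j0.4526 VA.
Step 8 — Real power: P = Re(S) = 0 W.
Step 9 — Reactive power: Q = Im(S) = 0.4526 VAR.
Step 10 — Apparent power: |S| = 0.4526 VA.
Step 11 — Power factor: PF = P/|S| = 0 (lagging).

(a) P = 0 W  (b) Q = 0.4526 VAR  (c) S = 0.4526 VA  (d) PF = 0 (lagging)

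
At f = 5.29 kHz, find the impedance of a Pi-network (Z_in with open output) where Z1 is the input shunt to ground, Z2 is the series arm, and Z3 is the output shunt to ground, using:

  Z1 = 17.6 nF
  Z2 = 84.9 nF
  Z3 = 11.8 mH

Step 1 — Angular frequency: ω = 2π·f = 2π·5290 = 3.324e+04 rad/s.
Step 2 — Component impedances:
  Z1: Z = 1/(jωC) = -j/(ω·C) = 0 - j1709 Ω
  Z2: Z = 1/(jωC) = -j/(ω·C) = 0 - j354.4 Ω
  Z3: Z = jωL = j·3.324e+04·0.0118 = 0 + j392.2 Ω
Step 3 — With open output, the series arm Z2 and the output shunt Z3 appear in series to ground: Z2 + Z3 = 0 + j37.84 Ω.
Step 4 — Parallel with input shunt Z1: Z_in = Z1 || (Z2 + Z3) = 0 + j38.7 Ω = 38.7∠90.0° Ω.

Z = 0 + j38.7 Ω = 38.7∠90.0° Ω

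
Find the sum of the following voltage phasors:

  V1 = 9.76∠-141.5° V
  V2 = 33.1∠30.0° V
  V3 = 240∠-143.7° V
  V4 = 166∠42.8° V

Step 1 — Convert each phasor to rectangular form:
  V1 = 9.76·(cos(-141.5°) + j·sin(-141.5°)) = -7.638 - j6.076 V
  V2 = 33.1·(cos(30.0°) + j·sin(30.0°)) = 28.67 + j16.55 V
  V3 = 240·(cos(-143.7°) + j·sin(-143.7°)) = -193.4 - j142.1 V
  V4 = 166·(cos(42.8°) + j·sin(42.8°)) = 121.8 + j112.8 V
Step 2 — Sum components: V_total = -50.6 - j18.82 V.
Step 3 — Convert to polar: |V_total| = 53.98 V, ∠V_total = -159.6°.

V_total = 53.98∠-159.6° V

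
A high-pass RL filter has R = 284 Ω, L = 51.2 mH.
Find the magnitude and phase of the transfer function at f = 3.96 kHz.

Step 1 — Angular frequency: ω = 2π·3960 = 2.488e+04 rad/s.
Step 2 — Transfer function: H(jω) = jωL/(R + jωL).
Step 3 — Numerator jωL = j·1274; denominator R + jωL = 284 + j1274.
Step 4 — H = 0.9527 + j0.2124.
Step 5 — Magnitude: |H| = 0.976 (-0.2 dB); phase: φ = 12.6°.

|H| = 0.976 (-0.2 dB), φ = 12.6°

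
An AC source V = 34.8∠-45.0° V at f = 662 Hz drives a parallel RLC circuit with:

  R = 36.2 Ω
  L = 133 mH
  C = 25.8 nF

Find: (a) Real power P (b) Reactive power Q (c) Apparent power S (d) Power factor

Step 1 — Angular frequency: ω = 2π·f = 2π·662 = 4159 rad/s.
Step 2 — Component impedances:
  R: Z = R = 36.2 Ω
  L: Z = jωL = j·4159·0.133 = 0 + j553.2 Ω
  C: Z = 1/(jωC) = -j/(ω·C) = 0 - j9318 Ω
Step 3 — Parallel combination: 1/Z_total = 1/R + 1/L + 1/C; Z_total = 36.06 + j2.22 Ω = 36.13∠3.5° Ω.
Step 4 — Source phasor: V = 34.8∠-45.0° V = 24.61 - j24.61 V.
Step 5 — Current: I = V / Z = 0.6379 - j0.7216 A = 0.9631∠-48.5° A.
Step 6 — Complex power: S = V·I* = 33.45 + j2.059 VA.
Step 7 — Real power: P = Re(S) = 33.45 W.
Step 8 — Reactive power: Q = Im(S) = 2.059 VAR.
Step 9 — Apparent power: |S| = 33.52 VA.
Step 10 — Power factor: PF = P/|S| = 0.9981 (lagging).

(a) P = 33.45 W  (b) Q = 2.059 VAR  (c) S = 33.52 VA  (d) PF = 0.9981 (lagging)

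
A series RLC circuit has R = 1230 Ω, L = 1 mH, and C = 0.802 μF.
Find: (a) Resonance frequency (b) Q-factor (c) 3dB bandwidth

Step 1 — Resonance condition Im(Z)=0 gives ω₀ = 1/√(LC).
Step 2 — ω₀ = 1/√(0.001·8.02e-07) = 3.531e+04 rad/s.
Step 3 — f₀ = ω₀/(2π) = 5620 Hz.
Step 4 — Series Q: Q = ω₀L/R = 3.531e+04·0.001/1230 = 0.02871.
Step 5 — 3dB bandwidth: Δω = ω₀/Q = 1.23e+06 rad/s; BW = Δω/(2π) = 1.958e+05 Hz.

(a) f₀ = 5620 Hz  (b) Q = 0.02871  (c) BW = 1.958e+05 Hz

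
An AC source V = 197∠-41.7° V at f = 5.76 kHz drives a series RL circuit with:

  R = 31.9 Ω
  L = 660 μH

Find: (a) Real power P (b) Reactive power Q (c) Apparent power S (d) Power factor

Step 1 — Angular frequency: ω = 2π·f = 2π·5760 = 3.619e+04 rad/s.
Step 2 — Component impedances:
  R: Z = R = 31.9 Ω
  L: Z = jωL = j·3.619e+04·0.00066 = 0 + j23.89 Ω
Step 3 — Series combination: Z_total = R + L = 31.9 + j23.89 Ω = 39.85∠36.8° Ω.
Step 4 — Source phasor: V = 197∠-41.7° V = 147.1 - j131.1 V.
Step 5 — Current: I = V / Z = 0.9834 - j4.845 A = 4.943∠-78.5° A.
Step 6 — Complex power: S = V·I* = 779.5 + j583.7 VA.
Step 7 — Real power: P = Re(S) = 779.5 W.
Step 8 — Reactive power: Q = Im(S) = 583.7 VAR.
Step 9 — Apparent power: |S| = 973.8 VA.
Step 10 — Power factor: PF = P/|S| = 0.8005 (lagging).

(a) P = 779.5 W  (b) Q = 583.7 VAR  (c) S = 973.8 VA  (d) PF = 0.8005 (lagging)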